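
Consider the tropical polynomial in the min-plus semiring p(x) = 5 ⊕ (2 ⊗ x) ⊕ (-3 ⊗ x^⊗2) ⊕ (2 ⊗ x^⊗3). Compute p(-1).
p(-1) = -5

A tropical monomial a ⊗ x^⊗i evaluates to a + i · x. Evaluating each term at x = -1:
  Term 0 contributes 5 + 0 · -1 = 5
  Term 1 contributes 2 + 1 · -1 = 1
  Term 2 contributes -3 + 2 · -1 = -5
  Term 3 contributes 2 + 3 · -1 = -1
p(-1) = ⊕ of these = min[5, 1, -5, -1] = -5.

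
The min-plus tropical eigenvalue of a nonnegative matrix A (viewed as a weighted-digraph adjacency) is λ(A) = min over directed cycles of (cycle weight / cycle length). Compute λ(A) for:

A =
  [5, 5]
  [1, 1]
λ(A) = 1

Enumerate directed cycles and compute their means (weight / length). Sample:
  cycle 0 → 0: weight = 5, length = 1, mean = 5/1 ≈ 5.000
  cycle 1 → 1: weight = 1, length = 1, mean = 1/1 ≈ 1.000
  cycle 0 → 1 → 0: weight = 6, length = 2, mean = 6/2 ≈ 3.000
  cycle 1 → 0 → 1: weight = 6, length = 2, mean = 6/2 ≈ 3.000
Minimum mean = 1.000, attained e.g. along the cycle 1 → 1 with weight 1 and length 1. So λ(A) = 1/1 = 1.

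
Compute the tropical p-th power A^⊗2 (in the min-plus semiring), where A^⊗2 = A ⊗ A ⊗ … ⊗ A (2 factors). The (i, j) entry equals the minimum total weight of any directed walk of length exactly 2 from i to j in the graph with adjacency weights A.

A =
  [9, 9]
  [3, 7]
A^⊗2 =
  [12, 16]
  [10, 12]

Each entry (A^⊗2)_ij equals the minimum over all length-2 walks i = v_0 → v_1 → … → v_2 = j of Σ_t A[v_t][v_{t+1}]. For example, for (i, j) = (0, 1) we minimise over 2 possible intermediate vertex sequences; the minimum is 16, attained along the walk 0 → 1 → 1.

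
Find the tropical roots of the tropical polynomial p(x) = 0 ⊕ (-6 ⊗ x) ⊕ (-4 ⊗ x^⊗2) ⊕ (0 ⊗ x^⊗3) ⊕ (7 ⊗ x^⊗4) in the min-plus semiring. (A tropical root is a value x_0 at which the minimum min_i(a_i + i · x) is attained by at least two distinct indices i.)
Roots: {-7, -4, -2, 6}

Each tropical root is a break point of the lower envelope of the lines y = a_i + i · x (there are 5 lines, with slopes 0, 1, ..., 4). Only the lines that attain the minimum somewhere contribute to roots; other lines are dominated. Here the surviving (envelope) indices are i = 4, i = 3, i = 2, i = 1, i = 0.
Intersections between consecutive envelope lines give the roots: for adjacent envelope indices i < j the intersection is x = (a_i − a_j) / (j − i). Reading off the sorted break points: {-7, -4, -2, 6}.
Verification: at each break x_0, at least two indices attain the minimum of min_i(a_i + i · x_0).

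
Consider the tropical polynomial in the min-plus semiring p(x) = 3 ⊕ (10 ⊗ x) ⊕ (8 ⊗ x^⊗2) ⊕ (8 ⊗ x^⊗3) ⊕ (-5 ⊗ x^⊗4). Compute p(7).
p(7) = 3

A tropical monomial a ⊗ x^⊗i evaluates to a + i · x. Evaluating each term at x = 7:
  Term 0 contributes 3 + 0 · 7 = 3
  Term 1 contributes 10 + 1 · 7 = 17
  Term 2 contributes 8 + 2 · 7 = 22
  Term 3 contributes 8 + 3 · 7 = 29
  Term 4 contributes -5 + 4 · 7 = 23
p(7) = ⊕ of these = min[3, 17, 22, 29, 23] = 3.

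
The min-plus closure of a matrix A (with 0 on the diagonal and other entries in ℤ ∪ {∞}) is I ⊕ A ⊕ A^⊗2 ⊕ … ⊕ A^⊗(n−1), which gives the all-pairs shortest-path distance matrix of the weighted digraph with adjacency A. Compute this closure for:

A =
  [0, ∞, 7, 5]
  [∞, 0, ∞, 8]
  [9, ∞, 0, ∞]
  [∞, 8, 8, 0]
Closure =
  [0, 13, 7, 5]
  [25, 0, 16, 8]
  [9, 22, 0, 14]
  [17, 8, 8, 0]

This is the Floyd-Warshall all-pairs shortest-path computation. For each intermediate vertex k = 0, 1, …, 3, update dist[i][j] ← min(dist[i][j], dist[i][k] + dist[k][j]). The final matrix gives, for each (i, j), the minimum total weight of any directed path from i to j (possibly empty when i = j).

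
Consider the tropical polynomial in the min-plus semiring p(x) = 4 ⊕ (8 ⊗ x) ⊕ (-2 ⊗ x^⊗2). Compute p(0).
p(0) = -2

A tropical monomial a ⊗ x^⊗i evaluates to a + i · x. Evaluating each term at x = 0:
  Term 0 contributes 4 + 0 · 0 = 4
  Term 1 contributes 8 + 1 · 0 = 8
  Term 2 contributes -2 + 2 · 0 = -2
p(0) = ⊕ of these = min[4, 8, -2] = -2.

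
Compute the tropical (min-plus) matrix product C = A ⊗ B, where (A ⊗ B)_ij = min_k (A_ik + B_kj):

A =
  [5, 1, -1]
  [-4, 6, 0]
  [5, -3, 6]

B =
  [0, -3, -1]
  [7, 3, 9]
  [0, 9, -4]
A ⊗ B =
  [-1, 2, -5]
  [-4, -7, -5]
  [4, 0, 2]

Apply the min-plus product entry-by-entry:
  C[0][0] = min over k of (A[0][0] + B[0][0] = 5 + 0 = 5, A[0][1] + B[1][0] = 1 + 7 = 8, A[0][2] + B[2][0] = -1 + 0 = -1) = -1 (attained at k = 2)
  C[0][1] = min over k of (A[0][0] + B[0][1] = 5 + -3 = 2, A[0][1] + B[1][1] = 1 + 3 = 4, A[0][2] + B[2][1] = -1 + 9 = 8) = 2 (attained at k = 0)
  C[0][2] = min over k of (A[0][0] + B[0][2] = 5 + -1 = 4, A[0][1] + B[1][2] = 1 + 9 = 10, A[0][2] + B[2][2] = -1 + -4 = -5) = -5 (attained at k = 2)
  C[1][0] = min over k of (A[1][0] + B[0][0] = -4 + 0 = -4, A[1][1] + B[1][0] = 6 + 7 = 13, A[1][2] + B[2][0] = 0 + 0 = 0) = -4 (attained at k = 0)
  C[1][1] = min over k of (A[1][0] + B[0][1] = -4 + -3 = -7, A[1][1] + B[1][1] = 6 + 3 = 9, A[1][2] + B[2][1] = 0 + 9 = 9) = -7 (attained at k = 0)
  C[1][2] = min over k of (A[1][0] + B[0][2] = -4 + -1 = -5, A[1][1] + B[1][2] = 6 + 9 = 15, A[1][2] + B[2][2] = 0 + -4 = -4) = -5 (attained at k = 0)
  C[2][0] = min over k of (A[2][0] + B[0][0] = 5 + 0 = 5, A[2][1] + B[1][0] = -3 + 7 = 4, A[2][2] + B[2][0] = 6 + 0 = 6) = 4 (attained at k = 1)
  C[2][1] = min over k of (A[2][0] + B[0][1] = 5 + -3 = 2, A[2][1] + B[1][1] = -3 + 3 = 0, A[2][2] + B[2][1] = 6 + 9 = 15) = 0 (attained at k = 1)
  C[2][2] = min over k of (A[2][0] + B[0][2] = 5 + -1 = 4, A[2][1] + B[1][2] = -3 + 9 = 6, A[2][2] + B[2][2] = 6 + -4 = 2) = 2 (attained at k = 2)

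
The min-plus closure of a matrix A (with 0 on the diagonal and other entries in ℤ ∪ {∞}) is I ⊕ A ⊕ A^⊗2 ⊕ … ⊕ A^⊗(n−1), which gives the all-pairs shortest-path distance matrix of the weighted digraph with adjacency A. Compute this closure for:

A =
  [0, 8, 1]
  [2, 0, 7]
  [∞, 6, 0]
Closure =
  [0, 7, 1]
  [2, 0, 3]
  [8, 6, 0]

This is the Floyd-Warshall all-pairs shortest-path computation. For each intermediate vertex k = 0, 1, …, 2, update dist[i][j] ← min(dist[i][j], dist[i][k] + dist[k][j]). The final matrix gives, for each (i, j), the minimum total weight of any directed path from i to j (possibly empty when i = j).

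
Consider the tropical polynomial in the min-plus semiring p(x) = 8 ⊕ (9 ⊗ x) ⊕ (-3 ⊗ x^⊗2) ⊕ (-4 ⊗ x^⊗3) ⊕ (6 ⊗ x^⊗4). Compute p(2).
p(2) = 1

A tropical monomial a ⊗ x^⊗i evaluates to a + i · x. Evaluating each term at x = 2:
  Term 0 contributes 8 + 0 · 2 = 8
  Term 1 contributes 9 + 1 · 2 = 11
  Term 2 contributes -3 + 2 · 2 = 1
  Term 3 contributes -4 + 3 · 2 = 2
  Term 4 contributes 6 + 4 · 2 = 14
p(2) = ⊕ of these = min[8, 11, 1, 2, 14] = 1.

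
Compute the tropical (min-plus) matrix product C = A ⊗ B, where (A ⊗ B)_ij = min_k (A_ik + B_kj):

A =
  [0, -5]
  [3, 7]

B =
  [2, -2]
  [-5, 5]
A ⊗ B =
  [-10, -2]
  [2, 1]

Apply the min-plus product entry-by-entry:
  C[0][0] = min over k of (A[0][0] + B[0][0] = 0 + 2 = 2, A[0][1] + B[1][0] = -5 + -5 = -10) = -10 (attained at k = 1)
  C[0][1] = min over k of (A[0][0] + B[0][1] = 0 + -2 = -2, A[0][1] + B[1][1] = -5 + 5 = 0) = -2 (attained at k = 0)
  C[1][0] = min over k of (A[1][0] + B[0][0] = 3 + 2 = 5, A[1][1] + B[1][0] = 7 + -5 = 2) = 2 (attained at k = 1)
  C[1][1] = min over k of (A[1][0] + B[0][1] = 3 + -2 = 1, A[1][1] + B[1][1] = 7 + 5 = 12) = 1 (attained at k = 0)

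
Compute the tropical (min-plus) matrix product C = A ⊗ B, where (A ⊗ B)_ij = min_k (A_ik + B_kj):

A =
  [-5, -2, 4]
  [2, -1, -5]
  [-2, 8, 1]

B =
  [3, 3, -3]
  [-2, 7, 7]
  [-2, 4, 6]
A ⊗ B =
  [-4, -2, -8]
  [-7, -1, -1]
  [-1, 1, -5]

Apply the min-plus product entry-by-entry:
  C[0][0] = min over k of (A[0][0] + B[0][0] = -5 + 3 = -2, A[0][1] + B[1][0] = -2 + -2 = -4, A[0][2] + B[2][0] = 4 + -2 = 2) = -4 (attained at k = 1)
  C[0][1] = min over k of (A[0][0] + B[0][1] = -5 + 3 = -2, A[0][1] + B[1][1] = -2 + 7 = 5, A[0][2] + B[2][1] = 4 + 4 = 8) = -2 (attained at k = 0)
  C[0][2] = min over k of (A[0][0] + B[0][2] = -5 + -3 = -8, A[0][1] + B[1][2] = -2 + 7 = 5, A[0][2] + B[2][2] = 4 + 6 = 10) = -8 (attained at k = 0)
  C[1][0] = min over k of (A[1][0] + B[0][0] = 2 + 3 = 5, A[1][1] + B[1][0] = -1 + -2 = -3, A[1][2] + B[2][0] = -5 + -2 = -7) = -7 (attained at k = 2)
  C[1][1] = min over k of (A[1][0] + B[0][1] = 2 + 3 = 5, A[1][1] + B[1][1] = -1 + 7 = 6, A[1][2] + B[2][1] = -5 + 4 = -1) = -1 (attained at k = 2)
  C[1][2] = min over k of (A[1][0] + B[0][2] = 2 + -3 = -1, A[1][1] + B[1][2] = -1 + 7 = 6, A[1][2] + B[2][2] = -5 + 6 = 1) = -1 (attained at k = 0)
  C[2][0] = min over k of (A[2][0] + B[0][0] = -2 + 3 = 1, A[2][1] + B[1][0] = 8 + -2 = 6, A[2][2] + B[2][0] = 1 + -2 = -1) = -1 (attained at k = 2)
  C[2][1] = min over k of (A[2][0] + B[0][1] = -2 + 3 = 1, A[2][1] + B[1][1] = 8 + 7 = 15, A[2][2] + B[2][1] = 1 + 4 = 5) = 1 (attained at k = 0)
  C[2][2] = min over k of (A[2][0] + B[0][2] = -2 + -3 = -5, A[2][1] + B[1][2] = 8 + 7 = 15, A[2][2] + B[2][2] = 1 + 6 = 7) = -5 (attained at k = 0)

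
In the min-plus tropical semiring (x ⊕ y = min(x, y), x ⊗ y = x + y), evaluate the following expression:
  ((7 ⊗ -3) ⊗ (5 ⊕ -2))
((7 ⊗ -3) ⊗ (5 ⊕ -2)) = 2

Expand innermost to outermost. Recall ⊕ takes the minimum of its arguments and ⊗ takes their sum. Working out the expression ((7 ⊗ -3) ⊗ (5 ⊕ -2)) gives 2.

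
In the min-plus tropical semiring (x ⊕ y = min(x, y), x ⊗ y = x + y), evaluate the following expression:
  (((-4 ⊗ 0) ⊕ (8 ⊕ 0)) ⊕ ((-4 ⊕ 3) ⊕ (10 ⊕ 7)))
(((-4 ⊗ 0) ⊕ (8 ⊕ 0)) ⊕ ((-4 ⊕ 3) ⊕ (10 ⊕ 7))) = -4

Expand innermost to outermost. Recall ⊕ takes the minimum of its arguments and ⊗ takes their sum. Working out the expression (((-4 ⊗ 0) ⊕ (8 ⊕ 0)) ⊕ ((-4 ⊕ 3) ⊕ (10 ⊕ 7))) gives -4.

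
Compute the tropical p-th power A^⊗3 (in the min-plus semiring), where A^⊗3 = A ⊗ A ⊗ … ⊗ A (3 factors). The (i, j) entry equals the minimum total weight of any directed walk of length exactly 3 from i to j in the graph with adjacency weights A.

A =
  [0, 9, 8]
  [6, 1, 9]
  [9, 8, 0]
A^⊗3 =
  [0, 9, 8]
  [6, 3, 9]
  [9, 8, 0]

Each entry (A^⊗3)_ij equals the minimum over all length-3 walks i = v_0 → v_1 → … → v_3 = j of Σ_t A[v_t][v_{t+1}]. For example, for (i, j) = (0, 2) we minimise over 9 possible intermediate vertex sequences; the minimum is 8, attained along the walk 0 → 0 → 0 → 2.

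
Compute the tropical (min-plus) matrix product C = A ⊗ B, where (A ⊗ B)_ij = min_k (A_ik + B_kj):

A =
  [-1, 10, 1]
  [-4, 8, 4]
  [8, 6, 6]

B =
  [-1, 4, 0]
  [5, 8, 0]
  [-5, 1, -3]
A ⊗ B =
  [-4, 2, -2]
  [-5, 0, -4]
  [1, 7, 3]

Apply the min-plus product entry-by-entry:
  C[0][0] = min over k of (A[0][0] + B[0][0] = -1 + -1 = -2, A[0][1] + B[1][0] = 10 + 5 = 15, A[0][2] + B[2][0] = 1 + -5 = -4) = -4 (attained at k = 2)
  C[0][1] = min over k of (A[0][0] + B[0][1] = -1 + 4 = 3, A[0][1] + B[1][1] = 10 + 8 = 18, A[0][2] + B[2][1] = 1 + 1 = 2) = 2 (attained at k = 2)
  C[0][2] = min over k of (A[0][0] + B[0][2] = -1 + 0 = -1, A[0][1] + B[1][2] = 10 + 0 = 10, A[0][2] + B[2][2] = 1 + -3 = -2) = -2 (attained at k = 2)
  C[1][0] = min over k of (A[1][0] + B[0][0] = -4 + -1 = -5, A[1][1] + B[1][0] = 8 + 5 = 13, A[1][2] + B[2][0] = 4 + -5 = -1) = -5 (attained at k = 0)
  C[1][1] = min over k of (A[1][0] + B[0][1] = -4 + 4 = 0, A[1][1] + B[1][1] = 8 + 8 = 16, A[1][2] + B[2][1] = 4 + 1 = 5) = 0 (attained at k = 0)
  C[1][2] = min over k of (A[1][0] + B[0][2] = -4 + 0 = -4, A[1][1] + B[1][2] = 8 + 0 = 8, A[1][2] + B[2][2] = 4 + -3 = 1) = -4 (attained at k = 0)
  C[2][0] = min over k of (A[2][0] + B[0][0] = 8 + -1 = 7, A[2][1] + B[1][0] = 6 + 5 = 11, A[2][2] + B[2][0] = 6 + -5 = 1) = 1 (attained at k = 2)
  C[2][1] = min over k of (A[2][0] + B[0][1] = 8 + 4 = 12, A[2][1] + B[1][1] = 6 + 8 = 14, A[2][2] + B[2][1] = 6 + 1 = 7) = 7 (attained at k = 2)
  C[2][2] = min over k of (A[2][0] + B[0][2] = 8 + 0 = 8, A[2][1] + B[1][2] = 6 + 0 = 6, A[2][2] + B[2][2] = 6 + -3 = 3) = 3 (attained at k = 2)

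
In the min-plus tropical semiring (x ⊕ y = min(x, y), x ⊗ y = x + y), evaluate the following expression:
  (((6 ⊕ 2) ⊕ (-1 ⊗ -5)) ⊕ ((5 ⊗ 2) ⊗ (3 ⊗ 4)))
(((6 ⊕ 2) ⊕ (-1 ⊗ -5)) ⊕ ((5 ⊗ 2) ⊗ (3 ⊗ 4))) = -6

Expand innermost to outermost. Recall ⊕ takes the minimum of its arguments and ⊗ takes their sum. Working out the expression (((6 ⊕ 2) ⊕ (-1 ⊗ -5)) ⊕ ((5 ⊗ 2) ⊗ (3 ⊗ 4))) gives -6.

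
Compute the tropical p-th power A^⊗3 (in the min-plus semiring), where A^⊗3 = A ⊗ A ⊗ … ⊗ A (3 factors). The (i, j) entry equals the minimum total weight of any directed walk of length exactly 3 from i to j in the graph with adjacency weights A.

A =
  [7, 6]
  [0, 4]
A^⊗3 =
  [10, 12]
  [6, 10]

Each entry (A^⊗3)_ij equals the minimum over all length-3 walks i = v_0 → v_1 → … → v_3 = j of Σ_t A[v_t][v_{t+1}]. For example, for (i, j) = (0, 1) we minimise over 4 possible intermediate vertex sequences; the minimum is 12, attained along the walk 0 → 1 → 0 → 1.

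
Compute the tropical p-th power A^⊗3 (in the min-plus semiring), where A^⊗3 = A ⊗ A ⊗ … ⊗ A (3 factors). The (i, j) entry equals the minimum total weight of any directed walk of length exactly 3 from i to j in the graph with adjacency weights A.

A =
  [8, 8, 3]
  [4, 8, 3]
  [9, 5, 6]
A^⊗3 =
  [12, 14, 11]
  [12, 12, 11]
  [15, 13, 12]

Each entry (A^⊗3)_ij equals the minimum over all length-3 walks i = v_0 → v_1 → … → v_3 = j of Σ_t A[v_t][v_{t+1}]. For example, for (i, j) = (0, 2) we minimise over 9 possible intermediate vertex sequences; the minimum is 11, attained along the walk 0 → 2 → 1 → 2.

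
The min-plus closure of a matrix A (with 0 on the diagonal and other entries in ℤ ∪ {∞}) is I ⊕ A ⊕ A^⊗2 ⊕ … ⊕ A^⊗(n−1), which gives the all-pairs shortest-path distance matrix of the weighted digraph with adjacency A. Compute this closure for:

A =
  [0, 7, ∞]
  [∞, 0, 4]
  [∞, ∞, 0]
Closure =
  [0, 7, 11]
  [∞, 0, 4]
  [∞, ∞, 0]

This is the Floyd-Warshall all-pairs shortest-path computation. For each intermediate vertex k = 0, 1, …, 2, update dist[i][j] ← min(dist[i][j], dist[i][k] + dist[k][j]). The final matrix gives, for each (i, j), the minimum total weight of any directed path from i to j (possibly empty when i = j).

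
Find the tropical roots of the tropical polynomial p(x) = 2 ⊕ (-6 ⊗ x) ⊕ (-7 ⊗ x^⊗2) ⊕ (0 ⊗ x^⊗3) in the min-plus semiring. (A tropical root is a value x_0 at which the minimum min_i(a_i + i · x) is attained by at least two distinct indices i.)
Roots: {-7, 1, 8}

Each tropical root is a break point of the lower envelope of the lines y = a_i + i · x (there are 4 lines, with slopes 0, 1, ..., 3). Only the lines that attain the minimum somewhere contribute to roots; other lines are dominated. Here the surviving (envelope) indices are i = 3, i = 2, i = 1, i = 0.
Intersections between consecutive envelope lines give the roots: for adjacent envelope indices i < j the intersection is x = (a_i − a_j) / (j − i). Reading off the sorted break points: {-7, 1, 8}.
Verification: at each break x_0, at least two indices attain the minimum of min_i(a_i + i · x_0).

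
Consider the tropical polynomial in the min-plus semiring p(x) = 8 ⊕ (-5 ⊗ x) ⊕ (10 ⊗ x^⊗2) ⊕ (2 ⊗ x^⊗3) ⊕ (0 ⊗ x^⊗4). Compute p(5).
p(5) = 0

A tropical monomial a ⊗ x^⊗i evaluates to a + i · x. Evaluating each term at x = 5:
  Term 0 contributes 8 + 0 · 5 = 8
  Term 1 contributes -5 + 1 · 5 = 0
  Term 2 contributes 10 + 2 · 5 = 20
  Term 3 contributes 2 + 3 · 5 = 17
  Term 4 contributes 0 + 4 · 5 = 20
p(5) = ⊕ of these = min[8, 0, 20, 17, 20] = 0.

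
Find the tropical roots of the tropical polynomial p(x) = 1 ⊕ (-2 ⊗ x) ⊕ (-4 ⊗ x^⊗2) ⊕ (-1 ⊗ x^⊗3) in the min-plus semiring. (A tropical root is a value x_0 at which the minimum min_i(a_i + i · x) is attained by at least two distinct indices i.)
Roots: {-3, 2, 3}

Each tropical root is a break point of the lower envelope of the lines y = a_i + i · x (there are 4 lines, with slopes 0, 1, ..., 3). Only the lines that attain the minimum somewhere contribute to roots; other lines are dominated. Here the surviving (envelope) indices are i = 3, i = 2, i = 1, i = 0.
Intersections between consecutive envelope lines give the roots: for adjacent envelope indices i < j the intersection is x = (a_i − a_j) / (j − i). Reading off the sorted break points: {-3, 2, 3}.
Verification: at each break x_0, at least two indices attain the minimum of min_i(a_i + i · x_0).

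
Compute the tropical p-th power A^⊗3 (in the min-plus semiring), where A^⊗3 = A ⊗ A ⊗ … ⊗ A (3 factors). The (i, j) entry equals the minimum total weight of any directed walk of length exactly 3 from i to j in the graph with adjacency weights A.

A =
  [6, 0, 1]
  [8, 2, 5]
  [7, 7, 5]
A^⊗3 =
  [10, 4, 7]
  [12, 6, 9]
  [15, 9, 12]

Each entry (A^⊗3)_ij equals the minimum over all length-3 walks i = v_0 → v_1 → … → v_3 = j of Σ_t A[v_t][v_{t+1}]. For example, for (i, j) = (0, 2) we minimise over 9 possible intermediate vertex sequences; the minimum is 7, attained along the walk 0 → 1 → 1 → 2.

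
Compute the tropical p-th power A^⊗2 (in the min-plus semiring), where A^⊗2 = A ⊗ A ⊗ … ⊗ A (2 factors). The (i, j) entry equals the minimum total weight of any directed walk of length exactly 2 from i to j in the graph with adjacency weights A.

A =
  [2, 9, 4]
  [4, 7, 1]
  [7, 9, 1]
A^⊗2 =
  [4, 11, 5]
  [6, 10, 2]
  [8, 10, 2]

Each entry (A^⊗2)_ij equals the minimum over all length-2 walks i = v_0 → v_1 → … → v_2 = j of Σ_t A[v_t][v_{t+1}]. For example, for (i, j) = (0, 2) we minimise over 3 possible intermediate vertex sequences; the minimum is 5, attained along the walk 0 → 2 → 2.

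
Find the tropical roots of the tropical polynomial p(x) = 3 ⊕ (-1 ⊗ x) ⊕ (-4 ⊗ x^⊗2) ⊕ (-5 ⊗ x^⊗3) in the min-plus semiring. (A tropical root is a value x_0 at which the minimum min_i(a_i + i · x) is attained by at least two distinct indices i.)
Roots: {1, 3, 4}

Each tropical root is a break point of the lower envelope of the lines y = a_i + i · x (there are 4 lines, with slopes 0, 1, ..., 3). Only the lines that attain the minimum somewhere contribute to roots; other lines are dominated. Here the surviving (envelope) indices are i = 3, i = 2, i = 1, i = 0.
Intersections between consecutive envelope lines give the roots: for adjacent envelope indices i < j the intersection is x = (a_i − a_j) / (j − i). Reading off the sorted break points: {1, 3, 4}.
Verification: at each break x_0, at least two indices attain the minimum of min_i(a_i + i · x_0).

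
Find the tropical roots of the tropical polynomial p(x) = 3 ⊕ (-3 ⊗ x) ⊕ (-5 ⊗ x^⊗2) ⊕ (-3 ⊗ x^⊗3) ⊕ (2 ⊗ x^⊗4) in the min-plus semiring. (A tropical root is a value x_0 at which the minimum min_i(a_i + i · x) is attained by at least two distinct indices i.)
Roots: {-5, -2, 2, 6}

Each tropical root is a break point of the lower envelope of the lines y = a_i + i · x (there are 5 lines, with slopes 0, 1, ..., 4). Only the lines that attain the minimum somewhere contribute to roots; other lines are dominated. Here the surviving (envelope) indices are i = 4, i = 3, i = 2, i = 1, i = 0.
Intersections between consecutive envelope lines give the roots: for adjacent envelope indices i < j the intersection is x = (a_i − a_j) / (j − i). Reading off the sorted break points: {-5, -2, 2, 6}.
Verification: at each break x_0, at least two indices attain the minimum of min_i(a_i + i · x_0).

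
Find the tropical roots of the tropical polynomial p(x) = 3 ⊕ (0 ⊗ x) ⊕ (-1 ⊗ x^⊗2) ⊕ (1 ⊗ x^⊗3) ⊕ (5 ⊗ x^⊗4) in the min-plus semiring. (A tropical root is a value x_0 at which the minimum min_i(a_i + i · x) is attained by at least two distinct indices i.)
Roots: {-4, -2, 1, 3}

Each tropical root is a break point of the lower envelope of the lines y = a_i + i · x (there are 5 lines, with slopes 0, 1, ..., 4). Only the lines that attain the minimum somewhere contribute to roots; other lines are dominated. Here the surviving (envelope) indices are i = 4, i = 3, i = 2, i = 1, i = 0.
Intersections between consecutive envelope lines give the roots: for adjacent envelope indices i < j the intersection is x = (a_i − a_j) / (j − i). Reading off the sorted break points: {-4, -2, 1, 3}.
Verification: at each break x_0, at least two indices attain the minimum of min_i(a_i + i · x_0).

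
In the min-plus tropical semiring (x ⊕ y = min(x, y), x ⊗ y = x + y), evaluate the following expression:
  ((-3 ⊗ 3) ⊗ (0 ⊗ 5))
((-3 ⊗ 3) ⊗ (0 ⊗ 5)) = 5

Expand innermost to outermost. Recall ⊕ takes the minimum of its arguments and ⊗ takes their sum. Working out the expression ((-3 ⊗ 3) ⊗ (0 ⊗ 5)) gives 5.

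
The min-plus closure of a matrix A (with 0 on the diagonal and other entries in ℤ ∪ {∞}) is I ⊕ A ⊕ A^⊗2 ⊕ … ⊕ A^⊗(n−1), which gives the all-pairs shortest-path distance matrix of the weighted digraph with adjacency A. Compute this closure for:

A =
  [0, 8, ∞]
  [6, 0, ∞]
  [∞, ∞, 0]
Closure =
  [0, 8, ∞]
  [6, 0, ∞]
  [∞, ∞, 0]

This is the Floyd-Warshall all-pairs shortest-path computation. For each intermediate vertex k = 0, 1, …, 2, update dist[i][j] ← min(dist[i][j], dist[i][k] + dist[k][j]). The final matrix gives, for each (i, j), the minimum total weight of any directed path from i to j (possibly empty when i = j).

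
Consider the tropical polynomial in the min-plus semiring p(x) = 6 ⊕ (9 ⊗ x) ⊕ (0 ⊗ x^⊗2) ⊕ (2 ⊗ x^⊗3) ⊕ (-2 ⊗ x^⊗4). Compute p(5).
p(5) = 6

A tropical monomial a ⊗ x^⊗i evaluates to a + i · x. Evaluating each term at x = 5:
  Term 0 contributes 6 + 0 · 5 = 6
  Term 1 contributes 9 + 1 · 5 = 14
  Term 2 contributes 0 + 2 · 5 = 10
  Term 3 contributes 2 + 3 · 5 = 17
  Term 4 contributes -2 + 4 · 5 = 18
p(5) = ⊕ of these = min[6, 14, 10, 17, 18] = 6.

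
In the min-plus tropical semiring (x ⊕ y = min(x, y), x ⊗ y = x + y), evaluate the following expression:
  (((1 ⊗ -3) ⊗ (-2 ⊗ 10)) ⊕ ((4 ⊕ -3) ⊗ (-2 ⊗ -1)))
(((1 ⊗ -3) ⊗ (-2 ⊗ 10)) ⊕ ((4 ⊕ -3) ⊗ (-2 ⊗ -1))) = -6

Expand innermost to outermost. Recall ⊕ takes the minimum of its arguments and ⊗ takes their sum. Working out the expression (((1 ⊗ -3) ⊗ (-2 ⊗ 10)) ⊕ ((4 ⊕ -3) ⊗ (-2 ⊗ -1))) gives -6.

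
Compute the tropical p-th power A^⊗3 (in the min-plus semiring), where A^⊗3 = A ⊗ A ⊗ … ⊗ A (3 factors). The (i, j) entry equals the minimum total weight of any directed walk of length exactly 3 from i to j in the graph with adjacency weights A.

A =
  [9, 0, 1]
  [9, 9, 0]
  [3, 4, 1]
A^⊗3 =
  [3, 4, 1]
  [4, 3, 2]
  [5, 4, 3]

Each entry (A^⊗3)_ij equals the minimum over all length-3 walks i = v_0 → v_1 → … → v_3 = j of Σ_t A[v_t][v_{t+1}]. For example, for (i, j) = (0, 2) we minimise over 9 possible intermediate vertex sequences; the minimum is 1, attained along the walk 0 → 1 → 2 → 2.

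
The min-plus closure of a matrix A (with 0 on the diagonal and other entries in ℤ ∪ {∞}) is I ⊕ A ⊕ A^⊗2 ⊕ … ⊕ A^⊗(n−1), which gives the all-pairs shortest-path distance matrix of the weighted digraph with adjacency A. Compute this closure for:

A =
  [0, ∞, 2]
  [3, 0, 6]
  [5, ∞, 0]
Closure =
  [0, ∞, 2]
  [3, 0, 5]
  [5, ∞, 0]

This is the Floyd-Warshall all-pairs shortest-path computation. For each intermediate vertex k = 0, 1, …, 2, update dist[i][j] ← min(dist[i][j], dist[i][k] + dist[k][j]). The final matrix gives, for each (i, j), the minimum total weight of any directed path from i to j (possibly empty when i = j).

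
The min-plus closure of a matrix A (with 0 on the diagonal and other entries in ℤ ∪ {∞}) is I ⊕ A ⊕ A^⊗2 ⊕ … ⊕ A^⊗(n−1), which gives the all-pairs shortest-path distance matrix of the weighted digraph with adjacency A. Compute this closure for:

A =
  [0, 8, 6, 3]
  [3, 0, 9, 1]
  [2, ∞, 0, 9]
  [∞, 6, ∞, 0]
Closure =
  [0, 8, 6, 3]
  [3, 0, 9, 1]
  [2, 10, 0, 5]
  [9, 6, 15, 0]

This is the Floyd-Warshall all-pairs shortest-path computation. For each intermediate vertex k = 0, 1, …, 3, update dist[i][j] ← min(dist[i][j], dist[i][k] + dist[k][j]). The final matrix gives, for each (i, j), the minimum total weight of any directed path from i to j (possibly empty when i = j).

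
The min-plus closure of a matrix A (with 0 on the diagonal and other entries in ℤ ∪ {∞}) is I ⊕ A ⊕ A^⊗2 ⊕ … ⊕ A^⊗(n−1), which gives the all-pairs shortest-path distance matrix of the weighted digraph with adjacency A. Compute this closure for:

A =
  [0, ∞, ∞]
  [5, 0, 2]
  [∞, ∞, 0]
Closure =
  [0, ∞, ∞]
  [5, 0, 2]
  [∞, ∞, 0]

This is the Floyd-Warshall all-pairs shortest-path computation. For each intermediate vertex k = 0, 1, …, 2, update dist[i][j] ← min(dist[i][j], dist[i][k] + dist[k][j]). The final matrix gives, for each (i, j), the minimum total weight of any directed path from i to j (possibly empty when i = j).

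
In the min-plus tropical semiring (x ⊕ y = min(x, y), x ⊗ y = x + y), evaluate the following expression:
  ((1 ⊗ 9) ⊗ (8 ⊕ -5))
((1 ⊗ 9) ⊗ (8 ⊕ -5)) = 5

Expand innermost to outermost. Recall ⊕ takes the minimum of its arguments and ⊗ takes their sum. Working out the expression ((1 ⊗ 9) ⊗ (8 ⊕ -5)) gives 5.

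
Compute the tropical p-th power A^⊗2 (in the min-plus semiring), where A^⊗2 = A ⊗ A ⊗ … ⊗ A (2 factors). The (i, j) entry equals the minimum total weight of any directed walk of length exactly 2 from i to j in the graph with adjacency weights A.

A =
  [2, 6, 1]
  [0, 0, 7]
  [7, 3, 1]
A^⊗2 =
  [4, 4, 2]
  [0, 0, 1]
  [3, 3, 2]

Each entry (A^⊗2)_ij equals the minimum over all length-2 walks i = v_0 → v_1 → … → v_2 = j of Σ_t A[v_t][v_{t+1}]. For example, for (i, j) = (0, 2) we minimise over 3 possible intermediate vertex sequences; the minimum is 2, attained along the walk 0 → 2 → 2.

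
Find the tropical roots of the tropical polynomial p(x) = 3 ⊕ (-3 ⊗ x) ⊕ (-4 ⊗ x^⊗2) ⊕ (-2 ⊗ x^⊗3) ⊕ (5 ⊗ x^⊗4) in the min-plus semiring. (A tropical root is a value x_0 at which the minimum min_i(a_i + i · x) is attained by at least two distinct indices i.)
Roots: {-7, -2, 1, 6}

Each tropical root is a break point of the lower envelope of the lines y = a_i + i · x (there are 5 lines, with slopes 0, 1, ..., 4). Only the lines that attain the minimum somewhere contribute to roots; other lines are dominated. Here the surviving (envelope) indices are i = 4, i = 3, i = 2, i = 1, i = 0.
Intersections between consecutive envelope lines give the roots: for adjacent envelope indices i < j the intersection is x = (a_i − a_j) / (j − i). Reading off the sorted break points: {-7, -2, 1, 6}.
Verification: at each break x_0, at least two indices attain the minimum of min_i(a_i + i · x_0).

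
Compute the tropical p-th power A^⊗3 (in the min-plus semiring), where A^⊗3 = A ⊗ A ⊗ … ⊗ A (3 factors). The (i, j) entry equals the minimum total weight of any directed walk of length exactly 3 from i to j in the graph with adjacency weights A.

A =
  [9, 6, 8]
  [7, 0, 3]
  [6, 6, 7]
A^⊗3 =
  [13, 6, 9]
  [7, 0, 3]
  [13, 6, 9]

Each entry (A^⊗3)_ij equals the minimum over all length-3 walks i = v_0 → v_1 → … → v_3 = j of Σ_t A[v_t][v_{t+1}]. For example, for (i, j) = (0, 2) we minimise over 9 possible intermediate vertex sequences; the minimum is 9, attained along the walk 0 → 1 → 1 → 2.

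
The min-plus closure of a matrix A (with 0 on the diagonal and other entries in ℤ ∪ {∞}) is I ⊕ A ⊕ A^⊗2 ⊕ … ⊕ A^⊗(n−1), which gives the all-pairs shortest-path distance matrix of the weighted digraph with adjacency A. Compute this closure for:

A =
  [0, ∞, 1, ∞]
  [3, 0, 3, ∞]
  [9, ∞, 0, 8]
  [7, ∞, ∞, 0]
Closure =
  [0, ∞, 1, 9]
  [3, 0, 3, 11]
  [9, ∞, 0, 8]
  [7, ∞, 8, 0]

This is the Floyd-Warshall all-pairs shortest-path computation. For each intermediate vertex k = 0, 1, …, 3, update dist[i][j] ← min(dist[i][j], dist[i][k] + dist[k][j]). The final matrix gives, for each (i, j), the minimum total weight of any directed path from i to j (possibly empty when i = j).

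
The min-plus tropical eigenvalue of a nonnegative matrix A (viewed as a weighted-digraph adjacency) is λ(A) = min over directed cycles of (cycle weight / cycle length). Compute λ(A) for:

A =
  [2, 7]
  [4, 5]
λ(A) = 2

Enumerate directed cycles and compute their means (weight / length). Sample:
  cycle 0 → 0: weight = 2, length = 1, mean = 2/1 ≈ 2.000
  cycle 1 → 1: weight = 5, length = 1, mean = 5/1 ≈ 5.000
  cycle 0 → 1 → 0: weight = 11, length = 2, mean = 11/2 ≈ 5.500
  cycle 1 → 0 → 1: weight = 11, length = 2, mean = 11/2 ≈ 5.500
Minimum mean = 2.000, attained e.g. along the cycle 0 → 0 with weight 2 and length 1. So λ(A) = 2/1 = 2.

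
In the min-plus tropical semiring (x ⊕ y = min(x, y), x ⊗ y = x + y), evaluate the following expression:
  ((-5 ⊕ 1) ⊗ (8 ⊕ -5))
((-5 ⊕ 1) ⊗ (8 ⊕ -5)) = -10

Expand innermost to outermost. Recall ⊕ takes the minimum of its arguments and ⊗ takes their sum. Working out the expression ((-5 ⊕ 1) ⊗ (8 ⊕ -5)) gives -10.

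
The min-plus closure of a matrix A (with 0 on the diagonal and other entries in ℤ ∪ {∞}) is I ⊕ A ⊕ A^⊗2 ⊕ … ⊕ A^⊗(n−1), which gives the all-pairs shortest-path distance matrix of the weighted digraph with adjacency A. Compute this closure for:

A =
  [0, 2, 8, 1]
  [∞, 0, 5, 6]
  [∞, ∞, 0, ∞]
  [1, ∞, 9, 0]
Closure =
  [0, 2, 7, 1]
  [7, 0, 5, 6]
  [∞, ∞, 0, ∞]
  [1, 3, 8, 0]

This is the Floyd-Warshall all-pairs shortest-path computation. For each intermediate vertex k = 0, 1, …, 3, update dist[i][j] ← min(dist[i][j], dist[i][k] + dist[k][j]). The final matrix gives, for each (i, j), the minimum total weight of any directed path from i to j (possibly empty when i = j).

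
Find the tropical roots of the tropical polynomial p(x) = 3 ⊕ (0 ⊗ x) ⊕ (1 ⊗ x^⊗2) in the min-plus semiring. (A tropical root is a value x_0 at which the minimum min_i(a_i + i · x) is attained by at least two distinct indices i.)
Roots: {-1, 3}

Each tropical root is a break point of the lower envelope of the lines y = a_i + i · x (there are 3 lines, with slopes 0, 1, ..., 2). Only the lines that attain the minimum somewhere contribute to roots; other lines are dominated. Here the surviving (envelope) indices are i = 2, i = 1, i = 0.
Intersections between consecutive envelope lines give the roots: for adjacent envelope indices i < j the intersection is x = (a_i − a_j) / (j − i). Reading off the sorted break points: {-1, 3}.
Verification: at each break x_0, at least two indices attain the minimum of min_i(a_i + i · x_0).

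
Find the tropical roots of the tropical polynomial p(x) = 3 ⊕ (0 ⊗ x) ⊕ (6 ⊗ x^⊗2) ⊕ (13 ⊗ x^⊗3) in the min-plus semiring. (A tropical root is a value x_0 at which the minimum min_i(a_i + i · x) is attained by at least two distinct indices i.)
Roots: {-7, -6, 3}

Each tropical root is a break point of the lower envelope of the lines y = a_i + i · x (there are 4 lines, with slopes 0, 1, ..., 3). Only the lines that attain the minimum somewhere contribute to roots; other lines are dominated. Here the surviving (envelope) indices are i = 3, i = 2, i = 1, i = 0.
Intersections between consecutive envelope lines give the roots: for adjacent envelope indices i < j the intersection is x = (a_i − a_j) / (j − i). Reading off the sorted break points: {-7, -6, 3}.
Verification: at each break x_0, at least two indices attain the minimum of min_i(a_i + i · x_0).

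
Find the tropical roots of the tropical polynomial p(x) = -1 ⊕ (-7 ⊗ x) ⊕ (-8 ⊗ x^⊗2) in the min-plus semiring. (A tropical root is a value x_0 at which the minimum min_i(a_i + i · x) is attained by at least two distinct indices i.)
Roots: {1, 6}

Each tropical root is a break point of the lower envelope of the lines y = a_i + i · x (there are 3 lines, with slopes 0, 1, ..., 2). Only the lines that attain the minimum somewhere contribute to roots; other lines are dominated. Here the surviving (envelope) indices are i = 2, i = 1, i = 0.
Intersections between consecutive envelope lines give the roots: for adjacent envelope indices i < j the intersection is x = (a_i − a_j) / (j − i). Reading off the sorted break points: {1, 6}.
Verification: at each break x_0, at least two indices attain the minimum of min_i(a_i + i · x_0).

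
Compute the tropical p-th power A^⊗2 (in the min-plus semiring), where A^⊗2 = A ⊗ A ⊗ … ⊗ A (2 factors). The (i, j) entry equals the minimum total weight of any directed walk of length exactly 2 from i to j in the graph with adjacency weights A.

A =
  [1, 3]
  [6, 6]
A^⊗2 =
  [2, 4]
  [7, 9]

Each entry (A^⊗2)_ij equals the minimum over all length-2 walks i = v_0 → v_1 → … → v_2 = j of Σ_t A[v_t][v_{t+1}]. For example, for (i, j) = (0, 1) we minimise over 2 possible intermediate vertex sequences; the minimum is 4, attained along the walk 0 → 0 → 1.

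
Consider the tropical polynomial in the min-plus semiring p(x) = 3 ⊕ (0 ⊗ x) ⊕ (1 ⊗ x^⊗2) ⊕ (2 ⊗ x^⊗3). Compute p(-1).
p(-1) = -1

A tropical monomial a ⊗ x^⊗i evaluates to a + i · x. Evaluating each term at x = -1:
  Term 0 contributes 3 + 0 · -1 = 3
  Term 1 contributes 0 + 1 · -1 = -1
  Term 2 contributes 1 + 2 · -1 = -1
  Term 3 contributes 2 + 3 · -1 = -1
p(-1) = ⊕ of these = min[3, -1, -1, -1] = -1.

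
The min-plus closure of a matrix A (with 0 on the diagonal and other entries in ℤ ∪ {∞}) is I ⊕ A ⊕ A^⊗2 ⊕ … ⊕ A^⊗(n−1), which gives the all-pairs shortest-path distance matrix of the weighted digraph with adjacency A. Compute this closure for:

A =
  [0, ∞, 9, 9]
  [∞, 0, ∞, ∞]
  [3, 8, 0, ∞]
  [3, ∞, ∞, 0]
Closure =
  [0, 17, 9, 9]
  [∞, 0, ∞, ∞]
  [3, 8, 0, 12]
  [3, 20, 12, 0]

This is the Floyd-Warshall all-pairs shortest-path computation. For each intermediate vertex k = 0, 1, …, 3, update dist[i][j] ← min(dist[i][j], dist[i][k] + dist[k][j]). The final matrix gives, for each (i, j), the minimum total weight of any directed path from i to j (possibly empty when i = j).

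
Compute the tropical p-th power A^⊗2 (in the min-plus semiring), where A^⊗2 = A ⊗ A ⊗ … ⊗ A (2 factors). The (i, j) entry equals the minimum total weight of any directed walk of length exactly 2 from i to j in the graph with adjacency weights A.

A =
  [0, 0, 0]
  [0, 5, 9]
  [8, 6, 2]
A^⊗2 =
  [0, 0, 0]
  [0, 0, 0]
  [6, 8, 4]

Each entry (A^⊗2)_ij equals the minimum over all length-2 walks i = v_0 → v_1 → … → v_2 = j of Σ_t A[v_t][v_{t+1}]. For example, for (i, j) = (0, 2) we minimise over 3 possible intermediate vertex sequences; the minimum is 0, attained along the walk 0 → 0 → 2.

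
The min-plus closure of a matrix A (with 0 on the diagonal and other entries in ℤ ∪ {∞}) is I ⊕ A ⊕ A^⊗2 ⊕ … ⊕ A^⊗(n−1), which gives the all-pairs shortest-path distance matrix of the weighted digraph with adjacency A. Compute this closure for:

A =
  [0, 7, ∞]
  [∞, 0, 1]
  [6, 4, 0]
Closure =
  [0, 7, 8]
  [7, 0, 1]
  [6, 4, 0]

This is the Floyd-Warshall all-pairs shortest-path computation. For each intermediate vertex k = 0, 1, …, 2, update dist[i][j] ← min(dist[i][j], dist[i][k] + dist[k][j]). The final matrix gives, for each (i, j), the minimum total weight of any directed path from i to j (possibly empty when i = j).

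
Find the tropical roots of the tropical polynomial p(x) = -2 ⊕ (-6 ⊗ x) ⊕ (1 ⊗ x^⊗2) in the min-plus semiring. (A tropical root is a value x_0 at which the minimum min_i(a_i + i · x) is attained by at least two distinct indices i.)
Roots: {-7, 4}

Each tropical root is a break point of the lower envelope of the lines y = a_i + i · x (there are 3 lines, with slopes 0, 1, ..., 2). Only the lines that attain the minimum somewhere contribute to roots; other lines are dominated. Here the surviving (envelope) indices are i = 2, i = 1, i = 0.
Intersections between consecutive envelope lines give the roots: for adjacent envelope indices i < j the intersection is x = (a_i − a_j) / (j − i). Reading off the sorted break points: {-7, 4}.
Verification: at each break x_0, at least two indices attain the minimum of min_i(a_i + i · x_0).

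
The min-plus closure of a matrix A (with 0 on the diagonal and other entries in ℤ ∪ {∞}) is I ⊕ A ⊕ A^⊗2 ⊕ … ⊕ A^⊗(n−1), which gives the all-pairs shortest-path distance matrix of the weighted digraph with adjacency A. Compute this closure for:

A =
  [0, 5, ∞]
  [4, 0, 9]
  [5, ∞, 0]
Closure =
  [0, 5, 14]
  [4, 0, 9]
  [5, 10, 0]

This is the Floyd-Warshall all-pairs shortest-path computation. For each intermediate vertex k = 0, 1, …, 2, update dist[i][j] ← min(dist[i][j], dist[i][k] + dist[k][j]). The final matrix gives, for each (i, j), the minimum total weight of any directed path from i to j (possibly empty when i = j).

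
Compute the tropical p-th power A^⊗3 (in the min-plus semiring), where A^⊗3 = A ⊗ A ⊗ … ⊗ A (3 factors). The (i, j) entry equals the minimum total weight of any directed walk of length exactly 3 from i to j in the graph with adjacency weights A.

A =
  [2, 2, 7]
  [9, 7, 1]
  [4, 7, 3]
A^⊗3 =
  [6, 6, 5]
  [7, 7, 7]
  [8, 8, 7]

Each entry (A^⊗3)_ij equals the minimum over all length-3 walks i = v_0 → v_1 → … → v_3 = j of Σ_t A[v_t][v_{t+1}]. For example, for (i, j) = (0, 2) we minimise over 9 possible intermediate vertex sequences; the minimum is 5, attained along the walk 0 → 0 → 1 → 2.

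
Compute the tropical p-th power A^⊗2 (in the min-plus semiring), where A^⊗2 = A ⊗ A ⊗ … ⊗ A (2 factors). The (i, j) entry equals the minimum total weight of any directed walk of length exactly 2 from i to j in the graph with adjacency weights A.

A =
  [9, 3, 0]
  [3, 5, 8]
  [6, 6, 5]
A^⊗2 =
  [6, 6, 5]
  [8, 6, 3]
  [9, 9, 6]

Each entry (A^⊗2)_ij equals the minimum over all length-2 walks i = v_0 → v_1 → … → v_2 = j of Σ_t A[v_t][v_{t+1}]. For example, for (i, j) = (0, 2) we minimise over 3 possible intermediate vertex sequences; the minimum is 5, attained along the walk 0 → 2 → 2.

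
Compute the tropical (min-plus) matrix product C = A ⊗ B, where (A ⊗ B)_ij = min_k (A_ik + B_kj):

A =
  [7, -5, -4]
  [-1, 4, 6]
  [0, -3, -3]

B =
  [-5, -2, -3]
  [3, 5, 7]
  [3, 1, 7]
A ⊗ B =
  [-2, -3, 2]
  [-6, -3, -4]
  [-5, -2, -3]

Apply the min-plus product entry-by-entry:
  C[0][0] = min over k of (A[0][0] + B[0][0] = 7 + -5 = 2, A[0][1] + B[1][0] = -5 + 3 = -2, A[0][2] + B[2][0] = -4 + 3 = -1) = -2 (attained at k = 1)
  C[0][1] = min over k of (A[0][0] + B[0][1] = 7 + -2 = 5, A[0][1] + B[1][1] = -5 + 5 = 0, A[0][2] + B[2][1] = -4 + 1 = -3) = -3 (attained at k = 2)
  C[0][2] = min over k of (A[0][0] + B[0][2] = 7 + -3 = 4, A[0][1] + B[1][2] = -5 + 7 = 2, A[0][2] + B[2][2] = -4 + 7 = 3) = 2 (attained at k = 1)
  C[1][0] = min over k of (A[1][0] + B[0][0] = -1 + -5 = -6, A[1][1] + B[1][0] = 4 + 3 = 7, A[1][2] + B[2][0] = 6 + 3 = 9) = -6 (attained at k = 0)
  C[1][1] = min over k of (A[1][0] + B[0][1] = -1 + -2 = -3, A[1][1] + B[1][1] = 4 + 5 = 9, A[1][2] + B[2][1] = 6 + 1 = 7) = -3 (attained at k = 0)
  C[1][2] = min over k of (A[1][0] + B[0][2] = -1 + -3 = -4, A[1][1] + B[1][2] = 4 + 7 = 11, A[1][2] + B[2][2] = 6 + 7 = 13) = -4 (attained at k = 0)
  C[2][0] = min over k of (A[2][0] + B[0][0] = 0 + -5 = -5, A[2][1] + B[1][0] = -3 + 3 = 0, A[2][2] + B[2][0] = -3 + 3 = 0) = -5 (attained at k = 0)
  C[2][1] = min over k of (A[2][0] + B[0][1] = 0 + -2 = -2, A[2][1] + B[1][1] = -3 + 5 = 2, A[2][2] + B[2][1] = -3 + 1 = -2) = -2 (attained at k = 0)
  C[2][2] = min over k of (A[2][0] + B[0][2] = 0 + -3 = -3, A[2][1] + B[1][2] = -3 + 7 = 4, A[2][2] + B[2][2] = -3 + 7 = 4) = -3 (attained at k = 0)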